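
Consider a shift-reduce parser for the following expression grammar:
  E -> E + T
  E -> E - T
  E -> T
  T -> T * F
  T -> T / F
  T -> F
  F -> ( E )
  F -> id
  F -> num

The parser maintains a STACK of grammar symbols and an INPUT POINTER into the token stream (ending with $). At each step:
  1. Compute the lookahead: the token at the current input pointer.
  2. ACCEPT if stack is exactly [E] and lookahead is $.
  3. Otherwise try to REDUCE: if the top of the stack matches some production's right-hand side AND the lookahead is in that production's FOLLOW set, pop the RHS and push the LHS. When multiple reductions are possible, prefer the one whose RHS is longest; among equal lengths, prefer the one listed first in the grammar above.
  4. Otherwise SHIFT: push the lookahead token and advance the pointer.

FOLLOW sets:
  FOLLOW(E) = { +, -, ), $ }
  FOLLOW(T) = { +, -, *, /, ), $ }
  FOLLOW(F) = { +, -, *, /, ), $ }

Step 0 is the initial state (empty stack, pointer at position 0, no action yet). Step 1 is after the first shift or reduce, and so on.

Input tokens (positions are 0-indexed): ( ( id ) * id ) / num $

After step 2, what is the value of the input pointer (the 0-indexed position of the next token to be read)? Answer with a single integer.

Answer: 2

Derivation:
Step 1: shift (. Stack=[(] ptr=1 lookahead=( remaining=[( id ) * id ) / num $]
Step 2: shift (. Stack=[( (] ptr=2 lookahead=id remaining=[id ) * id ) / num $]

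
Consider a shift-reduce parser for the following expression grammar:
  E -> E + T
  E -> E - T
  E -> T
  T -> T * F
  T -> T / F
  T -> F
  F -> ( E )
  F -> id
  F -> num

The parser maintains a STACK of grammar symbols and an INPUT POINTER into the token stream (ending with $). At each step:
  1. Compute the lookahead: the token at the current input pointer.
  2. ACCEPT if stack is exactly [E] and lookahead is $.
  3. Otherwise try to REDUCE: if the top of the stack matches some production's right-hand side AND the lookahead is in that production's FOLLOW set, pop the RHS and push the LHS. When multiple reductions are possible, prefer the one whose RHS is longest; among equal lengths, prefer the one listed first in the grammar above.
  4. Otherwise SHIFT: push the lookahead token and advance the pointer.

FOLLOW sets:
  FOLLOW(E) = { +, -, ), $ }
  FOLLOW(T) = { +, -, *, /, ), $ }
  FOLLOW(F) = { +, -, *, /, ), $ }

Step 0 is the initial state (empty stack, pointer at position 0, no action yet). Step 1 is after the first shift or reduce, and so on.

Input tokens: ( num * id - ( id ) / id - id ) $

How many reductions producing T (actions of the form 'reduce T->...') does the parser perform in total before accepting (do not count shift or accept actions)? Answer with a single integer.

Step 1: shift (. Stack=[(] ptr=1 lookahead=num remaining=[num * id - ( id ) / id - id ) $]
Step 2: shift num. Stack=[( num] ptr=2 lookahead=* remaining=[* id - ( id ) / id - id ) $]
Step 3: reduce F->num. Stack=[( F] ptr=2 lookahead=* remaining=[* id - ( id ) / id - id ) $]
Step 4: reduce T->F. Stack=[( T] ptr=2 lookahead=* remaining=[* id - ( id ) / id - id ) $]
Step 5: shift *. Stack=[( T *] ptr=3 lookahead=id remaining=[id - ( id ) / id - id ) $]
Step 6: shift id. Stack=[( T * id] ptr=4 lookahead=- remaining=[- ( id ) / id - id ) $]
Step 7: reduce F->id. Stack=[( T * F] ptr=4 lookahead=- remaining=[- ( id ) / id - id ) $]
Step 8: reduce T->T * F. Stack=[( T] ptr=4 lookahead=- remaining=[- ( id ) / id - id ) $]
Step 9: reduce E->T. Stack=[( E] ptr=4 lookahead=- remaining=[- ( id ) / id - id ) $]
Step 10: shift -. Stack=[( E -] ptr=5 lookahead=( remaining=[( id ) / id - id ) $]
Step 11: shift (. Stack=[( E - (] ptr=6 lookahead=id remaining=[id ) / id - id ) $]
Step 12: shift id. Stack=[( E - ( id] ptr=7 lookahead=) remaining=[) / id - id ) $]
Step 13: reduce F->id. Stack=[( E - ( F] ptr=7 lookahead=) remaining=[) / id - id ) $]
Step 14: reduce T->F. Stack=[( E - ( T] ptr=7 lookahead=) remaining=[) / id - id ) $]
Step 15: reduce E->T. Stack=[( E - ( E] ptr=7 lookahead=) remaining=[) / id - id ) $]
Step 16: shift ). Stack=[( E - ( E )] ptr=8 lookahead=/ remaining=[/ id - id ) $]
Step 17: reduce F->( E ). Stack=[( E - F] ptr=8 lookahead=/ remaining=[/ id - id ) $]
Step 18: reduce T->F. Stack=[( E - T] ptr=8 lookahead=/ remaining=[/ id - id ) $]
Step 19: shift /. Stack=[( E - T /] ptr=9 lookahead=id remaining=[id - id ) $]
Step 20: shift id. Stack=[( E - T / id] ptr=10 lookahead=- remaining=[- id ) $]
Step 21: reduce F->id. Stack=[( E - T / F] ptr=10 lookahead=- remaining=[- id ) $]
Step 22: reduce T->T / F. Stack=[( E - T] ptr=10 lookahead=- remaining=[- id ) $]
Step 23: reduce E->E - T. Stack=[( E] ptr=10 lookahead=- remaining=[- id ) $]
Step 24: shift -. Stack=[( E -] ptr=11 lookahead=id remaining=[id ) $]
Step 25: shift id. Stack=[( E - id] ptr=12 lookahead=) remaining=[) $]
Step 26: reduce F->id. Stack=[( E - F] ptr=12 lookahead=) remaining=[) $]
Step 27: reduce T->F. Stack=[( E - T] ptr=12 lookahead=) remaining=[) $]
Step 28: reduce E->E - T. Stack=[( E] ptr=12 lookahead=) remaining=[) $]
Step 29: shift ). Stack=[( E )] ptr=13 lookahead=$ remaining=[$]
Step 30: reduce F->( E ). Stack=[F] ptr=13 lookahead=$ remaining=[$]
Step 31: reduce T->F. Stack=[T] ptr=13 lookahead=$ remaining=[$]
Step 32: reduce E->T. Stack=[E] ptr=13 lookahead=$ remaining=[$]
Step 33: accept. Stack=[E] ptr=13 lookahead=$ remaining=[$]

Answer: 7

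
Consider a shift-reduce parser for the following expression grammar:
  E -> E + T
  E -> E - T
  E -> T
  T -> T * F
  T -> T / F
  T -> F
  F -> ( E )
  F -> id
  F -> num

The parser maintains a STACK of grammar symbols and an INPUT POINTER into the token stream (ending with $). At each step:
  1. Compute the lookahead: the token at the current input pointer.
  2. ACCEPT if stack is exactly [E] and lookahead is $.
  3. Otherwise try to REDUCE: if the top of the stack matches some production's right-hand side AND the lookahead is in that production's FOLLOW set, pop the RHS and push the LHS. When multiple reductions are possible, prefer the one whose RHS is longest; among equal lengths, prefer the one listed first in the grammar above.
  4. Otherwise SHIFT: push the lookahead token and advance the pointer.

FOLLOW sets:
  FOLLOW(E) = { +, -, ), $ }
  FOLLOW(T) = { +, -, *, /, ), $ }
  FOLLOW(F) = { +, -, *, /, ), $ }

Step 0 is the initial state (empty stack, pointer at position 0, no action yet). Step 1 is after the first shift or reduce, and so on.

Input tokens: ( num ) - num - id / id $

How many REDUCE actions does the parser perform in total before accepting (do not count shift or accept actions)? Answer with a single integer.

Answer: 14

Derivation:
Step 1: shift (. Stack=[(] ptr=1 lookahead=num remaining=[num ) - num - id / id $]
Step 2: shift num. Stack=[( num] ptr=2 lookahead=) remaining=[) - num - id / id $]
Step 3: reduce F->num. Stack=[( F] ptr=2 lookahead=) remaining=[) - num - id / id $]
Step 4: reduce T->F. Stack=[( T] ptr=2 lookahead=) remaining=[) - num - id / id $]
Step 5: reduce E->T. Stack=[( E] ptr=2 lookahead=) remaining=[) - num - id / id $]
Step 6: shift ). Stack=[( E )] ptr=3 lookahead=- remaining=[- num - id / id $]
Step 7: reduce F->( E ). Stack=[F] ptr=3 lookahead=- remaining=[- num - id / id $]
Step 8: reduce T->F. Stack=[T] ptr=3 lookahead=- remaining=[- num - id / id $]
Step 9: reduce E->T. Stack=[E] ptr=3 lookahead=- remaining=[- num - id / id $]
Step 10: shift -. Stack=[E -] ptr=4 lookahead=num remaining=[num - id / id $]
Step 11: shift num. Stack=[E - num] ptr=5 lookahead=- remaining=[- id / id $]
Step 12: reduce F->num. Stack=[E - F] ptr=5 lookahead=- remaining=[- id / id $]
Step 13: reduce T->F. Stack=[E - T] ptr=5 lookahead=- remaining=[- id / id $]
Step 14: reduce E->E - T. Stack=[E] ptr=5 lookahead=- remaining=[- id / id $]
Step 15: shift -. Stack=[E -] ptr=6 lookahead=id remaining=[id / id $]
Step 16: shift id. Stack=[E - id] ptr=7 lookahead=/ remaining=[/ id $]
Step 17: reduce F->id. Stack=[E - F] ptr=7 lookahead=/ remaining=[/ id $]
Step 18: reduce T->F. Stack=[E - T] ptr=7 lookahead=/ remaining=[/ id $]
Step 19: shift /. Stack=[E - T /] ptr=8 lookahead=id remaining=[id $]
Step 20: shift id. Stack=[E - T / id] ptr=9 lookahead=$ remaining=[$]
Step 21: reduce F->id. Stack=[E - T / F] ptr=9 lookahead=$ remaining=[$]
Step 22: reduce T->T / F. Stack=[E - T] ptr=9 lookahead=$ remaining=[$]
Step 23: reduce E->E - T. Stack=[E] ptr=9 lookahead=$ remaining=[$]
Step 24: accept. Stack=[E] ptr=9 lookahead=$ remaining=[$]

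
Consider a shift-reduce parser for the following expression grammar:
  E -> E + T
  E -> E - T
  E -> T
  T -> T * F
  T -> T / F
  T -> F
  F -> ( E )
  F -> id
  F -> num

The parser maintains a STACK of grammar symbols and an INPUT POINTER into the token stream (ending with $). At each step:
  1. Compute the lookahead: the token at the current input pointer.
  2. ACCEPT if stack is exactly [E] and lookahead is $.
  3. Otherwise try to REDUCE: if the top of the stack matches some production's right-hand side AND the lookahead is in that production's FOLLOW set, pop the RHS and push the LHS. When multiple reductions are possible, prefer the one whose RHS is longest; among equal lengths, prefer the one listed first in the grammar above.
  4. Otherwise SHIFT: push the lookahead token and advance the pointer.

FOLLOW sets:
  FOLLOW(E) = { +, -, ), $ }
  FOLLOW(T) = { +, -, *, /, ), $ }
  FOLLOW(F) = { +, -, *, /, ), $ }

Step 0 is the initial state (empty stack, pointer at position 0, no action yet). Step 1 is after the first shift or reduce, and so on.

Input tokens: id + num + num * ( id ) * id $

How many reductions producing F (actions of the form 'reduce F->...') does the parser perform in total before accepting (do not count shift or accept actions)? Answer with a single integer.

Step 1: shift id. Stack=[id] ptr=1 lookahead=+ remaining=[+ num + num * ( id ) * id $]
Step 2: reduce F->id. Stack=[F] ptr=1 lookahead=+ remaining=[+ num + num * ( id ) * id $]
Step 3: reduce T->F. Stack=[T] ptr=1 lookahead=+ remaining=[+ num + num * ( id ) * id $]
Step 4: reduce E->T. Stack=[E] ptr=1 lookahead=+ remaining=[+ num + num * ( id ) * id $]
Step 5: shift +. Stack=[E +] ptr=2 lookahead=num remaining=[num + num * ( id ) * id $]
Step 6: shift num. Stack=[E + num] ptr=3 lookahead=+ remaining=[+ num * ( id ) * id $]
Step 7: reduce F->num. Stack=[E + F] ptr=3 lookahead=+ remaining=[+ num * ( id ) * id $]
Step 8: reduce T->F. Stack=[E + T] ptr=3 lookahead=+ remaining=[+ num * ( id ) * id $]
Step 9: reduce E->E + T. Stack=[E] ptr=3 lookahead=+ remaining=[+ num * ( id ) * id $]
Step 10: shift +. Stack=[E +] ptr=4 lookahead=num remaining=[num * ( id ) * id $]
Step 11: shift num. Stack=[E + num] ptr=5 lookahead=* remaining=[* ( id ) * id $]
Step 12: reduce F->num. Stack=[E + F] ptr=5 lookahead=* remaining=[* ( id ) * id $]
Step 13: reduce T->F. Stack=[E + T] ptr=5 lookahead=* remaining=[* ( id ) * id $]
Step 14: shift *. Stack=[E + T *] ptr=6 lookahead=( remaining=[( id ) * id $]
Step 15: shift (. Stack=[E + T * (] ptr=7 lookahead=id remaining=[id ) * id $]
Step 16: shift id. Stack=[E + T * ( id] ptr=8 lookahead=) remaining=[) * id $]
Step 17: reduce F->id. Stack=[E + T * ( F] ptr=8 lookahead=) remaining=[) * id $]
Step 18: reduce T->F. Stack=[E + T * ( T] ptr=8 lookahead=) remaining=[) * id $]
Step 19: reduce E->T. Stack=[E + T * ( E] ptr=8 lookahead=) remaining=[) * id $]
Step 20: shift ). Stack=[E + T * ( E )] ptr=9 lookahead=* remaining=[* id $]
Step 21: reduce F->( E ). Stack=[E + T * F] ptr=9 lookahead=* remaining=[* id $]
Step 22: reduce T->T * F. Stack=[E + T] ptr=9 lookahead=* remaining=[* id $]
Step 23: shift *. Stack=[E + T *] ptr=10 lookahead=id remaining=[id $]
Step 24: shift id. Stack=[E + T * id] ptr=11 lookahead=$ remaining=[$]
Step 25: reduce F->id. Stack=[E + T * F] ptr=11 lookahead=$ remaining=[$]
Step 26: reduce T->T * F. Stack=[E + T] ptr=11 lookahead=$ remaining=[$]
Step 27: reduce E->E + T. Stack=[E] ptr=11 lookahead=$ remaining=[$]
Step 28: accept. Stack=[E] ptr=11 lookahead=$ remaining=[$]

Answer: 6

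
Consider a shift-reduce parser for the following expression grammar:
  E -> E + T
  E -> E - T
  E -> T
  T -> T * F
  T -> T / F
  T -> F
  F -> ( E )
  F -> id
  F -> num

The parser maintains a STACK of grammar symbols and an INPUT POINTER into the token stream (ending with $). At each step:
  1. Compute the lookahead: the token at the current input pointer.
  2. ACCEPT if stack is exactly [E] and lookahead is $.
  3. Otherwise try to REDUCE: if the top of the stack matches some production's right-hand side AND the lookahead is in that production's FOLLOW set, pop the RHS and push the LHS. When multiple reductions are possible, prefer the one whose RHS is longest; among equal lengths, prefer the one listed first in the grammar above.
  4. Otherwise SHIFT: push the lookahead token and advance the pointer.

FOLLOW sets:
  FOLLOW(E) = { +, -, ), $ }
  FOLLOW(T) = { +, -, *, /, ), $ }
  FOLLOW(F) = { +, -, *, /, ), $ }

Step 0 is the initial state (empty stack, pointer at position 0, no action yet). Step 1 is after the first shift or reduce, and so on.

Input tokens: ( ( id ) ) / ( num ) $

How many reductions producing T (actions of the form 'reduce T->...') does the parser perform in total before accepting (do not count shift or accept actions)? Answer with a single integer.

Answer: 5

Derivation:
Step 1: shift (. Stack=[(] ptr=1 lookahead=( remaining=[( id ) ) / ( num ) $]
Step 2: shift (. Stack=[( (] ptr=2 lookahead=id remaining=[id ) ) / ( num ) $]
Step 3: shift id. Stack=[( ( id] ptr=3 lookahead=) remaining=[) ) / ( num ) $]
Step 4: reduce F->id. Stack=[( ( F] ptr=3 lookahead=) remaining=[) ) / ( num ) $]
Step 5: reduce T->F. Stack=[( ( T] ptr=3 lookahead=) remaining=[) ) / ( num ) $]
Step 6: reduce E->T. Stack=[( ( E] ptr=3 lookahead=) remaining=[) ) / ( num ) $]
Step 7: shift ). Stack=[( ( E )] ptr=4 lookahead=) remaining=[) / ( num ) $]
Step 8: reduce F->( E ). Stack=[( F] ptr=4 lookahead=) remaining=[) / ( num ) $]
Step 9: reduce T->F. Stack=[( T] ptr=4 lookahead=) remaining=[) / ( num ) $]
Step 10: reduce E->T. Stack=[( E] ptr=4 lookahead=) remaining=[) / ( num ) $]
Step 11: shift ). Stack=[( E )] ptr=5 lookahead=/ remaining=[/ ( num ) $]
Step 12: reduce F->( E ). Stack=[F] ptr=5 lookahead=/ remaining=[/ ( num ) $]
Step 13: reduce T->F. Stack=[T] ptr=5 lookahead=/ remaining=[/ ( num ) $]
Step 14: shift /. Stack=[T /] ptr=6 lookahead=( remaining=[( num ) $]
Step 15: shift (. Stack=[T / (] ptr=7 lookahead=num remaining=[num ) $]
Step 16: shift num. Stack=[T / ( num] ptr=8 lookahead=) remaining=[) $]
Step 17: reduce F->num. Stack=[T / ( F] ptr=8 lookahead=) remaining=[) $]
Step 18: reduce T->F. Stack=[T / ( T] ptr=8 lookahead=) remaining=[) $]
Step 19: reduce E->T. Stack=[T / ( E] ptr=8 lookahead=) remaining=[) $]
Step 20: shift ). Stack=[T / ( E )] ptr=9 lookahead=$ remaining=[$]
Step 21: reduce F->( E ). Stack=[T / F] ptr=9 lookahead=$ remaining=[$]
Step 22: reduce T->T / F. Stack=[T] ptr=9 lookahead=$ remaining=[$]
Step 23: reduce E->T. Stack=[E] ptr=9 lookahead=$ remaining=[$]
Step 24: accept. Stack=[E] ptr=9 lookahead=$ remaining=[$]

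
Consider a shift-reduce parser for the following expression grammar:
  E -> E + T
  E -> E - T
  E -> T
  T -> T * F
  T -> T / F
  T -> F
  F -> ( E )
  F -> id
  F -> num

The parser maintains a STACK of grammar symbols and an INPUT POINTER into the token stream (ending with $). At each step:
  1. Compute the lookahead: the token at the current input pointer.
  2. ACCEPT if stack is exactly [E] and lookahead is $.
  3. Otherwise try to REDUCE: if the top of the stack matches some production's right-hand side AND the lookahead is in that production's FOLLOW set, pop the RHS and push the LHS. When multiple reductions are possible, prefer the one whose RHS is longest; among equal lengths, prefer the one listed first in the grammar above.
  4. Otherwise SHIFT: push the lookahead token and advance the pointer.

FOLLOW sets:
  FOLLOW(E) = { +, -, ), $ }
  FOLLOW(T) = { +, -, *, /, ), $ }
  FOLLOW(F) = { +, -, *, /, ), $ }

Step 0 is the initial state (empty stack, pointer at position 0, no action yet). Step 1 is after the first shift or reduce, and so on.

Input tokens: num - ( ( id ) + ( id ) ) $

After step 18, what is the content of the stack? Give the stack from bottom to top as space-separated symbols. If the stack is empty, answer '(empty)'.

Step 1: shift num. Stack=[num] ptr=1 lookahead=- remaining=[- ( ( id ) + ( id ) ) $]
Step 2: reduce F->num. Stack=[F] ptr=1 lookahead=- remaining=[- ( ( id ) + ( id ) ) $]
Step 3: reduce T->F. Stack=[T] ptr=1 lookahead=- remaining=[- ( ( id ) + ( id ) ) $]
Step 4: reduce E->T. Stack=[E] ptr=1 lookahead=- remaining=[- ( ( id ) + ( id ) ) $]
Step 5: shift -. Stack=[E -] ptr=2 lookahead=( remaining=[( ( id ) + ( id ) ) $]
Step 6: shift (. Stack=[E - (] ptr=3 lookahead=( remaining=[( id ) + ( id ) ) $]
Step 7: shift (. Stack=[E - ( (] ptr=4 lookahead=id remaining=[id ) + ( id ) ) $]
Step 8: shift id. Stack=[E - ( ( id] ptr=5 lookahead=) remaining=[) + ( id ) ) $]
Step 9: reduce F->id. Stack=[E - ( ( F] ptr=5 lookahead=) remaining=[) + ( id ) ) $]
Step 10: reduce T->F. Stack=[E - ( ( T] ptr=5 lookahead=) remaining=[) + ( id ) ) $]
Step 11: reduce E->T. Stack=[E - ( ( E] ptr=5 lookahead=) remaining=[) + ( id ) ) $]
Step 12: shift ). Stack=[E - ( ( E )] ptr=6 lookahead=+ remaining=[+ ( id ) ) $]
Step 13: reduce F->( E ). Stack=[E - ( F] ptr=6 lookahead=+ remaining=[+ ( id ) ) $]
Step 14: reduce T->F. Stack=[E - ( T] ptr=6 lookahead=+ remaining=[+ ( id ) ) $]
Step 15: reduce E->T. Stack=[E - ( E] ptr=6 lookahead=+ remaining=[+ ( id ) ) $]
Step 16: shift +. Stack=[E - ( E +] ptr=7 lookahead=( remaining=[( id ) ) $]
Step 17: shift (. Stack=[E - ( E + (] ptr=8 lookahead=id remaining=[id ) ) $]
Step 18: shift id. Stack=[E - ( E + ( id] ptr=9 lookahead=) remaining=[) ) $]

Answer: E - ( E + ( id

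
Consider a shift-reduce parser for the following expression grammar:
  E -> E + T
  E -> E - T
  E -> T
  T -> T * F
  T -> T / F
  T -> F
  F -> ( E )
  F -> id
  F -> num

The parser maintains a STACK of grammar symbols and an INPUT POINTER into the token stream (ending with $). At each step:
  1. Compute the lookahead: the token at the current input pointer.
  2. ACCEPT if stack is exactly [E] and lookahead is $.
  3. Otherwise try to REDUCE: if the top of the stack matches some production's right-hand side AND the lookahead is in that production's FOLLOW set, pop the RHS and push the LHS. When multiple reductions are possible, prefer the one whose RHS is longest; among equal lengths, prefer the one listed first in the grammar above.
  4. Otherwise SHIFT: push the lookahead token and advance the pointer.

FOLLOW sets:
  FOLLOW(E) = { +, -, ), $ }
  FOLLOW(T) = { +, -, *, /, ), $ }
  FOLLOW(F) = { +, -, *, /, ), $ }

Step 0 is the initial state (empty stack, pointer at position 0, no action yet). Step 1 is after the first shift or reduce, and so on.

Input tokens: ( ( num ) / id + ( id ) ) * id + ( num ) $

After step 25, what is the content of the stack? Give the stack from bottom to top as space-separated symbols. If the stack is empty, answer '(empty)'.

Step 1: shift (. Stack=[(] ptr=1 lookahead=( remaining=[( num ) / id + ( id ) ) * id + ( num ) $]
Step 2: shift (. Stack=[( (] ptr=2 lookahead=num remaining=[num ) / id + ( id ) ) * id + ( num ) $]
Step 3: shift num. Stack=[( ( num] ptr=3 lookahead=) remaining=[) / id + ( id ) ) * id + ( num ) $]
Step 4: reduce F->num. Stack=[( ( F] ptr=3 lookahead=) remaining=[) / id + ( id ) ) * id + ( num ) $]
Step 5: reduce T->F. Stack=[( ( T] ptr=3 lookahead=) remaining=[) / id + ( id ) ) * id + ( num ) $]
Step 6: reduce E->T. Stack=[( ( E] ptr=3 lookahead=) remaining=[) / id + ( id ) ) * id + ( num ) $]
Step 7: shift ). Stack=[( ( E )] ptr=4 lookahead=/ remaining=[/ id + ( id ) ) * id + ( num ) $]
Step 8: reduce F->( E ). Stack=[( F] ptr=4 lookahead=/ remaining=[/ id + ( id ) ) * id + ( num ) $]
Step 9: reduce T->F. Stack=[( T] ptr=4 lookahead=/ remaining=[/ id + ( id ) ) * id + ( num ) $]
Step 10: shift /. Stack=[( T /] ptr=5 lookahead=id remaining=[id + ( id ) ) * id + ( num ) $]
Step 11: shift id. Stack=[( T / id] ptr=6 lookahead=+ remaining=[+ ( id ) ) * id + ( num ) $]
Step 12: reduce F->id. Stack=[( T / F] ptr=6 lookahead=+ remaining=[+ ( id ) ) * id + ( num ) $]
Step 13: reduce T->T / F. Stack=[( T] ptr=6 lookahead=+ remaining=[+ ( id ) ) * id + ( num ) $]
Step 14: reduce E->T. Stack=[( E] ptr=6 lookahead=+ remaining=[+ ( id ) ) * id + ( num ) $]
Step 15: shift +. Stack=[( E +] ptr=7 lookahead=( remaining=[( id ) ) * id + ( num ) $]
Step 16: shift (. Stack=[( E + (] ptr=8 lookahead=id remaining=[id ) ) * id + ( num ) $]
Step 17: shift id. Stack=[( E + ( id] ptr=9 lookahead=) remaining=[) ) * id + ( num ) $]
Step 18: reduce F->id. Stack=[( E + ( F] ptr=9 lookahead=) remaining=[) ) * id + ( num ) $]
Step 19: reduce T->F. Stack=[( E + ( T] ptr=9 lookahead=) remaining=[) ) * id + ( num ) $]
Step 20: reduce E->T. Stack=[( E + ( E] ptr=9 lookahead=) remaining=[) ) * id + ( num ) $]
Step 21: shift ). Stack=[( E + ( E )] ptr=10 lookahead=) remaining=[) * id + ( num ) $]
Step 22: reduce F->( E ). Stack=[( E + F] ptr=10 lookahead=) remaining=[) * id + ( num ) $]
Step 23: reduce T->F. Stack=[( E + T] ptr=10 lookahead=) remaining=[) * id + ( num ) $]
Step 24: reduce E->E + T. Stack=[( E] ptr=10 lookahead=) remaining=[) * id + ( num ) $]
Step 25: shift ). Stack=[( E )] ptr=11 lookahead=* remaining=[* id + ( num ) $]

Answer: ( E )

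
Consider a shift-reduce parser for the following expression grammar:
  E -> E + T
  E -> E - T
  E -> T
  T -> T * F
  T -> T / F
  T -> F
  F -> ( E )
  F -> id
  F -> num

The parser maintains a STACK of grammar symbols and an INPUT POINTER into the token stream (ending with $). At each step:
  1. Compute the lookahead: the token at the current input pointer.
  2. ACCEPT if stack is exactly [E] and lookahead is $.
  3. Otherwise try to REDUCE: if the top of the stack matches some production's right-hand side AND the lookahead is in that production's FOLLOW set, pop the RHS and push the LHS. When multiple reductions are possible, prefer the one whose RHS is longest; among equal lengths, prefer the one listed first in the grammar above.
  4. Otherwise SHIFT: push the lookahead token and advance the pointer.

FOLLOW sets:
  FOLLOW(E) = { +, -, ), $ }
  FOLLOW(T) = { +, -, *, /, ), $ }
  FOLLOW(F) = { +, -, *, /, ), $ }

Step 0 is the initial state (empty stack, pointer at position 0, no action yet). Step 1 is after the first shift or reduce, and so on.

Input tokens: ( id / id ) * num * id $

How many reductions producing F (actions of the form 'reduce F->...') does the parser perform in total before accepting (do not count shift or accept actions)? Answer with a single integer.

Step 1: shift (. Stack=[(] ptr=1 lookahead=id remaining=[id / id ) * num * id $]
Step 2: shift id. Stack=[( id] ptr=2 lookahead=/ remaining=[/ id ) * num * id $]
Step 3: reduce F->id. Stack=[( F] ptr=2 lookahead=/ remaining=[/ id ) * num * id $]
Step 4: reduce T->F. Stack=[( T] ptr=2 lookahead=/ remaining=[/ id ) * num * id $]
Step 5: shift /. Stack=[( T /] ptr=3 lookahead=id remaining=[id ) * num * id $]
Step 6: shift id. Stack=[( T / id] ptr=4 lookahead=) remaining=[) * num * id $]
Step 7: reduce F->id. Stack=[( T / F] ptr=4 lookahead=) remaining=[) * num * id $]
Step 8: reduce T->T / F. Stack=[( T] ptr=4 lookahead=) remaining=[) * num * id $]
Step 9: reduce E->T. Stack=[( E] ptr=4 lookahead=) remaining=[) * num * id $]
Step 10: shift ). Stack=[( E )] ptr=5 lookahead=* remaining=[* num * id $]
Step 11: reduce F->( E ). Stack=[F] ptr=5 lookahead=* remaining=[* num * id $]
Step 12: reduce T->F. Stack=[T] ptr=5 lookahead=* remaining=[* num * id $]
Step 13: shift *. Stack=[T *] ptr=6 lookahead=num remaining=[num * id $]
Step 14: shift num. Stack=[T * num] ptr=7 lookahead=* remaining=[* id $]
Step 15: reduce F->num. Stack=[T * F] ptr=7 lookahead=* remaining=[* id $]
Step 16: reduce T->T * F. Stack=[T] ptr=7 lookahead=* remaining=[* id $]
Step 17: shift *. Stack=[T *] ptr=8 lookahead=id remaining=[id $]
Step 18: shift id. Stack=[T * id] ptr=9 lookahead=$ remaining=[$]
Step 19: reduce F->id. Stack=[T * F] ptr=9 lookahead=$ remaining=[$]
Step 20: reduce T->T * F. Stack=[T] ptr=9 lookahead=$ remaining=[$]
Step 21: reduce E->T. Stack=[E] ptr=9 lookahead=$ remaining=[$]
Step 22: accept. Stack=[E] ptr=9 lookahead=$ remaining=[$]

Answer: 5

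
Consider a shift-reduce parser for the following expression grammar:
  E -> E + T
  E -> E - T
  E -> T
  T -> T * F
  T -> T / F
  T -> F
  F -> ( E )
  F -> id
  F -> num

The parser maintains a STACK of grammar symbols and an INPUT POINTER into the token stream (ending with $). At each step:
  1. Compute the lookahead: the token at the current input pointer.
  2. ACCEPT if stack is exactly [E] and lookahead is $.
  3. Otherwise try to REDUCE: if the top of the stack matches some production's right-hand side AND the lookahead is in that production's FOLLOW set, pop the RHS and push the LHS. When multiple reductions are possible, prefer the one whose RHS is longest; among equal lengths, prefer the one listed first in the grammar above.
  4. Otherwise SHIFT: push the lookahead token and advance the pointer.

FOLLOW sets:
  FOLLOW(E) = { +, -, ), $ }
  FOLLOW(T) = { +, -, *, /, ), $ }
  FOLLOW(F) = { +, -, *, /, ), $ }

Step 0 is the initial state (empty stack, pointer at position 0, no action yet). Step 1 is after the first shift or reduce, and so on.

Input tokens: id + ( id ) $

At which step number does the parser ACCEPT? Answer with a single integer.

Answer: 15

Derivation:
Step 1: shift id. Stack=[id] ptr=1 lookahead=+ remaining=[+ ( id ) $]
Step 2: reduce F->id. Stack=[F] ptr=1 lookahead=+ remaining=[+ ( id ) $]
Step 3: reduce T->F. Stack=[T] ptr=1 lookahead=+ remaining=[+ ( id ) $]
Step 4: reduce E->T. Stack=[E] ptr=1 lookahead=+ remaining=[+ ( id ) $]
Step 5: shift +. Stack=[E +] ptr=2 lookahead=( remaining=[( id ) $]
Step 6: shift (. Stack=[E + (] ptr=3 lookahead=id remaining=[id ) $]
Step 7: shift id. Stack=[E + ( id] ptr=4 lookahead=) remaining=[) $]
Step 8: reduce F->id. Stack=[E + ( F] ptr=4 lookahead=) remaining=[) $]
Step 9: reduce T->F. Stack=[E + ( T] ptr=4 lookahead=) remaining=[) $]
Step 10: reduce E->T. Stack=[E + ( E] ptr=4 lookahead=) remaining=[) $]
Step 11: shift ). Stack=[E + ( E )] ptr=5 lookahead=$ remaining=[$]
Step 12: reduce F->( E ). Stack=[E + F] ptr=5 lookahead=$ remaining=[$]
Step 13: reduce T->F. Stack=[E + T] ptr=5 lookahead=$ remaining=[$]
Step 14: reduce E->E + T. Stack=[E] ptr=5 lookahead=$ remaining=[$]
Step 15: accept. Stack=[E] ptr=5 lookahead=$ remaining=[$]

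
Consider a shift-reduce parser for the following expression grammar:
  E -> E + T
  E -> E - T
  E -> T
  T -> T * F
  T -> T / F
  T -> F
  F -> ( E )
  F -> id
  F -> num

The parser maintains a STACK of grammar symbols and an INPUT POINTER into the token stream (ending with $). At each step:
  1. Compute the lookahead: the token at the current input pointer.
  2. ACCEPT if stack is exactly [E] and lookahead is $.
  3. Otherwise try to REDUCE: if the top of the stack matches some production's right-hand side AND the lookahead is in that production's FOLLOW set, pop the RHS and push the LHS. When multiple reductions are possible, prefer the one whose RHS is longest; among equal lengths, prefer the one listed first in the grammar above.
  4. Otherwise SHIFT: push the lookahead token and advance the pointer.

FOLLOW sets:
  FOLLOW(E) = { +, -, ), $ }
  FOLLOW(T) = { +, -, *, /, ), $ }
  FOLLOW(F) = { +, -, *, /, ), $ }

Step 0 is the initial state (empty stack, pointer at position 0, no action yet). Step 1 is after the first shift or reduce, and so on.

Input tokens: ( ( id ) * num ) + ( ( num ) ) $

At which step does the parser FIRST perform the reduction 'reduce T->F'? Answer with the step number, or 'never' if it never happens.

Answer: 5

Derivation:
Step 1: shift (. Stack=[(] ptr=1 lookahead=( remaining=[( id ) * num ) + ( ( num ) ) $]
Step 2: shift (. Stack=[( (] ptr=2 lookahead=id remaining=[id ) * num ) + ( ( num ) ) $]
Step 3: shift id. Stack=[( ( id] ptr=3 lookahead=) remaining=[) * num ) + ( ( num ) ) $]
Step 4: reduce F->id. Stack=[( ( F] ptr=3 lookahead=) remaining=[) * num ) + ( ( num ) ) $]
Step 5: reduce T->F. Stack=[( ( T] ptr=3 lookahead=) remaining=[) * num ) + ( ( num ) ) $]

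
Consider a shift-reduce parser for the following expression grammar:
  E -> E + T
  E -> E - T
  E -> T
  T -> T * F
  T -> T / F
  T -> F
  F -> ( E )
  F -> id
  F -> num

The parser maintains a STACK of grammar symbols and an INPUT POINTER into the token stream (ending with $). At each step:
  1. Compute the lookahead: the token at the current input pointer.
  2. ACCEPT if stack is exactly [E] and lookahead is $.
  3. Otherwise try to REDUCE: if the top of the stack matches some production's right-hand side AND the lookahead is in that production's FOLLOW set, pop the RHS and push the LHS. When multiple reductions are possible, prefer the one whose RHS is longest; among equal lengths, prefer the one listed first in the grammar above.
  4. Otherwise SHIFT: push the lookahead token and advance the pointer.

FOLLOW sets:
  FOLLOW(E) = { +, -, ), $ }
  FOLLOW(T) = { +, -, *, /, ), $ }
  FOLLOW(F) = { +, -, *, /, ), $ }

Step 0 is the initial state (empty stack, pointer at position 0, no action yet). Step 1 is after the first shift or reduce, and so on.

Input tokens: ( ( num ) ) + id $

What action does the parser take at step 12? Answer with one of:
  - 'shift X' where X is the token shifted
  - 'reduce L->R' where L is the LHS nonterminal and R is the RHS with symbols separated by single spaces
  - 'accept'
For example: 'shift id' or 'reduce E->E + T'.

Step 1: shift (. Stack=[(] ptr=1 lookahead=( remaining=[( num ) ) + id $]
Step 2: shift (. Stack=[( (] ptr=2 lookahead=num remaining=[num ) ) + id $]
Step 3: shift num. Stack=[( ( num] ptr=3 lookahead=) remaining=[) ) + id $]
Step 4: reduce F->num. Stack=[( ( F] ptr=3 lookahead=) remaining=[) ) + id $]
Step 5: reduce T->F. Stack=[( ( T] ptr=3 lookahead=) remaining=[) ) + id $]
Step 6: reduce E->T. Stack=[( ( E] ptr=3 lookahead=) remaining=[) ) + id $]
Step 7: shift ). Stack=[( ( E )] ptr=4 lookahead=) remaining=[) + id $]
Step 8: reduce F->( E ). Stack=[( F] ptr=4 lookahead=) remaining=[) + id $]
Step 9: reduce T->F. Stack=[( T] ptr=4 lookahead=) remaining=[) + id $]
Step 10: reduce E->T. Stack=[( E] ptr=4 lookahead=) remaining=[) + id $]
Step 11: shift ). Stack=[( E )] ptr=5 lookahead=+ remaining=[+ id $]
Step 12: reduce F->( E ). Stack=[F] ptr=5 lookahead=+ remaining=[+ id $]

Answer: reduce F->( E )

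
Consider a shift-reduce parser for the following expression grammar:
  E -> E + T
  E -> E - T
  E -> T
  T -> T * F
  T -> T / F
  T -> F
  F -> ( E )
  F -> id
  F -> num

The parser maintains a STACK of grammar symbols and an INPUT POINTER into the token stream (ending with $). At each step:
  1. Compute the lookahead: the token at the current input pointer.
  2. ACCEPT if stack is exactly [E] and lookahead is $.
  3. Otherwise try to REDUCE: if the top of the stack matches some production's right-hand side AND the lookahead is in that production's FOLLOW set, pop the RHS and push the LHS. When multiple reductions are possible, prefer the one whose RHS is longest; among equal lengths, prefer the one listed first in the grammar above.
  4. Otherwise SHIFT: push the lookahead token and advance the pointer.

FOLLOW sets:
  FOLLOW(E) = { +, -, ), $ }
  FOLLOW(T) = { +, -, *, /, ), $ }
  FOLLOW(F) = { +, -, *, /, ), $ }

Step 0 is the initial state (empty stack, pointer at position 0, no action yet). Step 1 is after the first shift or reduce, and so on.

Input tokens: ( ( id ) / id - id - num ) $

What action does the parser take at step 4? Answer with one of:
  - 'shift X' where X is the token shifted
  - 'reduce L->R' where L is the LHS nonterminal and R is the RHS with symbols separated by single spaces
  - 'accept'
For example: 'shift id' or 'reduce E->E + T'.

Answer: reduce F->id

Derivation:
Step 1: shift (. Stack=[(] ptr=1 lookahead=( remaining=[( id ) / id - id - num ) $]
Step 2: shift (. Stack=[( (] ptr=2 lookahead=id remaining=[id ) / id - id - num ) $]
Step 3: shift id. Stack=[( ( id] ptr=3 lookahead=) remaining=[) / id - id - num ) $]
Step 4: reduce F->id. Stack=[( ( F] ptr=3 lookahead=) remaining=[) / id - id - num ) $]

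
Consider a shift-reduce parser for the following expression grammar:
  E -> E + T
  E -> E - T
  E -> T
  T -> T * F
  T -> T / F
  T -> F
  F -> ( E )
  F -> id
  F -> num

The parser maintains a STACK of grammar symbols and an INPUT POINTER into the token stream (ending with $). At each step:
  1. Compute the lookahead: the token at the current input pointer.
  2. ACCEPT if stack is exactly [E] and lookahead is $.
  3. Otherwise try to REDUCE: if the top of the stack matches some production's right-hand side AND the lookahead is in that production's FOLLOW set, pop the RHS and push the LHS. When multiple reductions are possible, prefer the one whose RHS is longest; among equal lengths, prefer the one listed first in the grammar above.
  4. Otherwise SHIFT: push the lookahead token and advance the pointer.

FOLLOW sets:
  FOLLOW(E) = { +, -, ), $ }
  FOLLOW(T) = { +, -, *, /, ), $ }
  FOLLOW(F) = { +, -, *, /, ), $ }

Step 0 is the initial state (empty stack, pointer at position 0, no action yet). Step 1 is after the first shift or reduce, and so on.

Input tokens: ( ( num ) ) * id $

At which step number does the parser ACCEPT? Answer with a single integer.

Step 1: shift (. Stack=[(] ptr=1 lookahead=( remaining=[( num ) ) * id $]
Step 2: shift (. Stack=[( (] ptr=2 lookahead=num remaining=[num ) ) * id $]
Step 3: shift num. Stack=[( ( num] ptr=3 lookahead=) remaining=[) ) * id $]
Step 4: reduce F->num. Stack=[( ( F] ptr=3 lookahead=) remaining=[) ) * id $]
Step 5: reduce T->F. Stack=[( ( T] ptr=3 lookahead=) remaining=[) ) * id $]
Step 6: reduce E->T. Stack=[( ( E] ptr=3 lookahead=) remaining=[) ) * id $]
Step 7: shift ). Stack=[( ( E )] ptr=4 lookahead=) remaining=[) * id $]
Step 8: reduce F->( E ). Stack=[( F] ptr=4 lookahead=) remaining=[) * id $]
Step 9: reduce T->F. Stack=[( T] ptr=4 lookahead=) remaining=[) * id $]
Step 10: reduce E->T. Stack=[( E] ptr=4 lookahead=) remaining=[) * id $]
Step 11: shift ). Stack=[( E )] ptr=5 lookahead=* remaining=[* id $]
Step 12: reduce F->( E ). Stack=[F] ptr=5 lookahead=* remaining=[* id $]
Step 13: reduce T->F. Stack=[T] ptr=5 lookahead=* remaining=[* id $]
Step 14: shift *. Stack=[T *] ptr=6 lookahead=id remaining=[id $]
Step 15: shift id. Stack=[T * id] ptr=7 lookahead=$ remaining=[$]
Step 16: reduce F->id. Stack=[T * F] ptr=7 lookahead=$ remaining=[$]
Step 17: reduce T->T * F. Stack=[T] ptr=7 lookahead=$ remaining=[$]
Step 18: reduce E->T. Stack=[E] ptr=7 lookahead=$ remaining=[$]
Step 19: accept. Stack=[E] ptr=7 lookahead=$ remaining=[$]

Answer: 19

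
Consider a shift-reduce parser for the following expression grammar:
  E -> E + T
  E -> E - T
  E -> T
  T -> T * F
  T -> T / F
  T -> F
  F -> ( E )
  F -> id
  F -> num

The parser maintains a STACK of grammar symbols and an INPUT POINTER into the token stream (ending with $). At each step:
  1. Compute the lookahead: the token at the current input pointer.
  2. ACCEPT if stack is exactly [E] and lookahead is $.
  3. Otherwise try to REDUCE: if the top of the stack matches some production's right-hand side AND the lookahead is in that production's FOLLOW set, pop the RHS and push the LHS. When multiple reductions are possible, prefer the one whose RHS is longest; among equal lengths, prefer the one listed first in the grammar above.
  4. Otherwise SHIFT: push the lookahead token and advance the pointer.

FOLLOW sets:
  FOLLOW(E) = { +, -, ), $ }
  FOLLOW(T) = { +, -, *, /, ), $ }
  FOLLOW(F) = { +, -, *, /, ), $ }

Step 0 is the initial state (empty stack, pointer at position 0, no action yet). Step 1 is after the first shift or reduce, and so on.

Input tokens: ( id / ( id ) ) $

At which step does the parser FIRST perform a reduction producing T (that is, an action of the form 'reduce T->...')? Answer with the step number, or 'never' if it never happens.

Step 1: shift (. Stack=[(] ptr=1 lookahead=id remaining=[id / ( id ) ) $]
Step 2: shift id. Stack=[( id] ptr=2 lookahead=/ remaining=[/ ( id ) ) $]
Step 3: reduce F->id. Stack=[( F] ptr=2 lookahead=/ remaining=[/ ( id ) ) $]
Step 4: reduce T->F. Stack=[( T] ptr=2 lookahead=/ remaining=[/ ( id ) ) $]

Answer: 4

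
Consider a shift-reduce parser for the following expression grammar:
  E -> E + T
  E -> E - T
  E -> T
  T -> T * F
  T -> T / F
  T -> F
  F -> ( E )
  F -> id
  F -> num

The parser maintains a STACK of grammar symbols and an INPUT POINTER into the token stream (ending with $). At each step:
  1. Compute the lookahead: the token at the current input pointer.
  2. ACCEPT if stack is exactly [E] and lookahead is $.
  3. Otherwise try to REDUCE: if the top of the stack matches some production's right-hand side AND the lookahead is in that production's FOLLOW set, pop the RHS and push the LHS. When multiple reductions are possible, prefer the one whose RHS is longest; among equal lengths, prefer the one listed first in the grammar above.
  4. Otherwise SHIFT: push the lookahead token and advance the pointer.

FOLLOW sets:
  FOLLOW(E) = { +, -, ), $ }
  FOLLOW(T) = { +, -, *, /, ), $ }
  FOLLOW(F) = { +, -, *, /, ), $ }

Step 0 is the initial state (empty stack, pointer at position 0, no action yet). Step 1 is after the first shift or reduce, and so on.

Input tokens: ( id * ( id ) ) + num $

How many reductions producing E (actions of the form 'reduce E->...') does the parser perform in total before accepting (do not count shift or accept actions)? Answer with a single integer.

Step 1: shift (. Stack=[(] ptr=1 lookahead=id remaining=[id * ( id ) ) + num $]
Step 2: shift id. Stack=[( id] ptr=2 lookahead=* remaining=[* ( id ) ) + num $]
Step 3: reduce F->id. Stack=[( F] ptr=2 lookahead=* remaining=[* ( id ) ) + num $]
Step 4: reduce T->F. Stack=[( T] ptr=2 lookahead=* remaining=[* ( id ) ) + num $]
Step 5: shift *. Stack=[( T *] ptr=3 lookahead=( remaining=[( id ) ) + num $]
Step 6: shift (. Stack=[( T * (] ptr=4 lookahead=id remaining=[id ) ) + num $]
Step 7: shift id. Stack=[( T * ( id] ptr=5 lookahead=) remaining=[) ) + num $]
Step 8: reduce F->id. Stack=[( T * ( F] ptr=5 lookahead=) remaining=[) ) + num $]
Step 9: reduce T->F. Stack=[( T * ( T] ptr=5 lookahead=) remaining=[) ) + num $]
Step 10: reduce E->T. Stack=[( T * ( E] ptr=5 lookahead=) remaining=[) ) + num $]
Step 11: shift ). Stack=[( T * ( E )] ptr=6 lookahead=) remaining=[) + num $]
Step 12: reduce F->( E ). Stack=[( T * F] ptr=6 lookahead=) remaining=[) + num $]
Step 13: reduce T->T * F. Stack=[( T] ptr=6 lookahead=) remaining=[) + num $]
Step 14: reduce E->T. Stack=[( E] ptr=6 lookahead=) remaining=[) + num $]
Step 15: shift ). Stack=[( E )] ptr=7 lookahead=+ remaining=[+ num $]
Step 16: reduce F->( E ). Stack=[F] ptr=7 lookahead=+ remaining=[+ num $]
Step 17: reduce T->F. Stack=[T] ptr=7 lookahead=+ remaining=[+ num $]
Step 18: reduce E->T. Stack=[E] ptr=7 lookahead=+ remaining=[+ num $]
Step 19: shift +. Stack=[E +] ptr=8 lookahead=num remaining=[num $]
Step 20: shift num. Stack=[E + num] ptr=9 lookahead=$ remaining=[$]
Step 21: reduce F->num. Stack=[E + F] ptr=9 lookahead=$ remaining=[$]
Step 22: reduce T->F. Stack=[E + T] ptr=9 lookahead=$ remaining=[$]
Step 23: reduce E->E + T. Stack=[E] ptr=9 lookahead=$ remaining=[$]
Step 24: accept. Stack=[E] ptr=9 lookahead=$ remaining=[$]

Answer: 4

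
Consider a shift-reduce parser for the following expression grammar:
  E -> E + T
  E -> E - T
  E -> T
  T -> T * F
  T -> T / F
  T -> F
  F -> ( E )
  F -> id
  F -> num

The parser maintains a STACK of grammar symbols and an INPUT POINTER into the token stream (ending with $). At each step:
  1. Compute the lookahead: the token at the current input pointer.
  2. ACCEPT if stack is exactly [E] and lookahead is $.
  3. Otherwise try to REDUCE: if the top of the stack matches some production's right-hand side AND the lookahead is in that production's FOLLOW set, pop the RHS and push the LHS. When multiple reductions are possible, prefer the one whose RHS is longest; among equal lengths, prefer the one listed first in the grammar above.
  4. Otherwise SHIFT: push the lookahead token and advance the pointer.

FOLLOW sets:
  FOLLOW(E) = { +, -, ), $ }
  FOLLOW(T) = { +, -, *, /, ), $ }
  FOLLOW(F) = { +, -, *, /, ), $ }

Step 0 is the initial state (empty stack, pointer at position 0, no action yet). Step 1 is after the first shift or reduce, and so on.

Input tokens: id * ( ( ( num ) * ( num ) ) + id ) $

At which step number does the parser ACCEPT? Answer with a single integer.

Answer: 38

Derivation:
Step 1: shift id. Stack=[id] ptr=1 lookahead=* remaining=[* ( ( ( num ) * ( num ) ) + id ) $]
Step 2: reduce F->id. Stack=[F] ptr=1 lookahead=* remaining=[* ( ( ( num ) * ( num ) ) + id ) $]
Step 3: reduce T->F. Stack=[T] ptr=1 lookahead=* remaining=[* ( ( ( num ) * ( num ) ) + id ) $]
Step 4: shift *. Stack=[T *] ptr=2 lookahead=( remaining=[( ( ( num ) * ( num ) ) + id ) $]
Step 5: shift (. Stack=[T * (] ptr=3 lookahead=( remaining=[( ( num ) * ( num ) ) + id ) $]
Step 6: shift (. Stack=[T * ( (] ptr=4 lookahead=( remaining=[( num ) * ( num ) ) + id ) $]
Step 7: shift (. Stack=[T * ( ( (] ptr=5 lookahead=num remaining=[num ) * ( num ) ) + id ) $]
Step 8: shift num. Stack=[T * ( ( ( num] ptr=6 lookahead=) remaining=[) * ( num ) ) + id ) $]
Step 9: reduce F->num. Stack=[T * ( ( ( F] ptr=6 lookahead=) remaining=[) * ( num ) ) + id ) $]
Step 10: reduce T->F. Stack=[T * ( ( ( T] ptr=6 lookahead=) remaining=[) * ( num ) ) + id ) $]
Step 11: reduce E->T. Stack=[T * ( ( ( E] ptr=6 lookahead=) remaining=[) * ( num ) ) + id ) $]
Step 12: shift ). Stack=[T * ( ( ( E )] ptr=7 lookahead=* remaining=[* ( num ) ) + id ) $]
Step 13: reduce F->( E ). Stack=[T * ( ( F] ptr=7 lookahead=* remaining=[* ( num ) ) + id ) $]
Step 14: reduce T->F. Stack=[T * ( ( T] ptr=7 lookahead=* remaining=[* ( num ) ) + id ) $]
Step 15: shift *. Stack=[T * ( ( T *] ptr=8 lookahead=( remaining=[( num ) ) + id ) $]
Step 16: shift (. Stack=[T * ( ( T * (] ptr=9 lookahead=num remaining=[num ) ) + id ) $]
Step 17: shift num. Stack=[T * ( ( T * ( num] ptr=10 lookahead=) remaining=[) ) + id ) $]
Step 18: reduce F->num. Stack=[T * ( ( T * ( F] ptr=10 lookahead=) remaining=[) ) + id ) $]
Step 19: reduce T->F. Stack=[T * ( ( T * ( T] ptr=10 lookahead=) remaining=[) ) + id ) $]
Step 20: reduce E->T. Stack=[T * ( ( T * ( E] ptr=10 lookahead=) remaining=[) ) + id ) $]
Step 21: shift ). Stack=[T * ( ( T * ( E )] ptr=11 lookahead=) remaining=[) + id ) $]
Step 22: reduce F->( E ). Stack=[T * ( ( T * F] ptr=11 lookahead=) remaining=[) + id ) $]
Step 23: reduce T->T * F. Stack=[T * ( ( T] ptr=11 lookahead=) remaining=[) + id ) $]
Step 24: reduce E->T. Stack=[T * ( ( E] ptr=11 lookahead=) remaining=[) + id ) $]
Step 25: shift ). Stack=[T * ( ( E )] ptr=12 lookahead=+ remaining=[+ id ) $]
Step 26: reduce F->( E ). Stack=[T * ( F] ptr=12 lookahead=+ remaining=[+ id ) $]
Step 27: reduce T->F. Stack=[T * ( T] ptr=12 lookahead=+ remaining=[+ id ) $]
Step 28: reduce E->T. Stack=[T * ( E] ptr=12 lookahead=+ remaining=[+ id ) $]
Step 29: shift +. Stack=[T * ( E +] ptr=13 lookahead=id remaining=[id ) $]
Step 30: shift id. Stack=[T * ( E + id] ptr=14 lookahead=) remaining=[) $]
Step 31: reduce F->id. Stack=[T * ( E + F] ptr=14 lookahead=) remaining=[) $]
Step 32: reduce T->F. Stack=[T * ( E + T] ptr=14 lookahead=) remaining=[) $]
Step 33: reduce E->E + T. Stack=[T * ( E] ptr=14 lookahead=) remaining=[) $]
Step 34: shift ). Stack=[T * ( E )] ptr=15 lookahead=$ remaining=[$]
Step 35: reduce F->( E ). Stack=[T * F] ptr=15 lookahead=$ remaining=[$]
Step 36: reduce T->T * F. Stack=[T] ptr=15 lookahead=$ remaining=[$]
Step 37: reduce E->T. Stack=[E] ptr=15 lookahead=$ remaining=[$]
Step 38: accept. Stack=[E] ptr=15 lookahead=$ remaining=[$]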